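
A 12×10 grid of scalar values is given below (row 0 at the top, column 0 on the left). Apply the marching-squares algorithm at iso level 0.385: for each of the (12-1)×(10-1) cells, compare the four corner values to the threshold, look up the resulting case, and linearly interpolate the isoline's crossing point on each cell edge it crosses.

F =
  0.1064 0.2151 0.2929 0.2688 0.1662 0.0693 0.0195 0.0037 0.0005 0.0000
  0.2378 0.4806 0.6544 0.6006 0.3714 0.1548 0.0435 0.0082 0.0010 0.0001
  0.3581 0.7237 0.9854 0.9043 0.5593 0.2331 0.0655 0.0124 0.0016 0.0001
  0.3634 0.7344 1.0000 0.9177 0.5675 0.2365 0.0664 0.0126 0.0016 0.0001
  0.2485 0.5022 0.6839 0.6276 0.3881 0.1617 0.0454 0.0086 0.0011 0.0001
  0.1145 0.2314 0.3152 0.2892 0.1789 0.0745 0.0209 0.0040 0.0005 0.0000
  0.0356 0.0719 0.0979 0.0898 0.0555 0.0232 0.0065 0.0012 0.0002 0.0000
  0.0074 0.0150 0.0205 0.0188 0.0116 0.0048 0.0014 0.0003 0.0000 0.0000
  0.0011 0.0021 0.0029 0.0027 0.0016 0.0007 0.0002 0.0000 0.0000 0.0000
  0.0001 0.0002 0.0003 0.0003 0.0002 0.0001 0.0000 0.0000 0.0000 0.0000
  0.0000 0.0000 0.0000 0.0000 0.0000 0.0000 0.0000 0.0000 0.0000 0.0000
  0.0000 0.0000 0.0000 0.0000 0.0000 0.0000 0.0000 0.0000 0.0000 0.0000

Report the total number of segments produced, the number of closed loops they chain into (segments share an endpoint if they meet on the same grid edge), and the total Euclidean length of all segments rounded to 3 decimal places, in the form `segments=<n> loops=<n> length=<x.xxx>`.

segments=16 loops=1 length=14.243

cell (0,0): code 0100 → (0.640,1.000)–(1.000,0.606)
cell (0,1): code 1100 → (0.255,2.000)–(0.640,1.000)
cell (0,2): code 1100 → (0.350,3.000)–(0.255,2.000)
cell (0,3): code 1000 → (1.000,3.941)–(0.350,3.000)
cell (1,0): code 0110 → (1.000,0.606)–(2.000,0.074)
cell (1,3): code 1101 → (1.072,4.000)–(1.000,3.941)
cell (1,4): code 1000 → (2.000,4.534)–(1.072,4.000)
cell (2,0): code 0110 → (2.000,0.074)–(3.000,0.058)
cell (2,4): code 1001 → (3.000,4.551)–(2.000,4.534)
cell (3,0): code 0110 → (3.000,0.058)–(4.000,0.538)
cell (3,4): code 1001 → (4.000,4.014)–(3.000,4.551)
cell (4,0): code 0010 → (4.000,0.538)–(4.433,1.000)
cell (4,1): code 0011 → (4.433,1.000)–(4.811,2.000)
cell (4,2): code 0011 → (4.811,2.000)–(4.717,3.000)
cell (4,3): code 0011 → (4.717,3.000)–(4.015,4.000)
cell (4,4): code 0001 → (4.015,4.000)–(4.000,4.014)
total: 16 segments, chained into 1 closed loop(s), length Σ = 14.243371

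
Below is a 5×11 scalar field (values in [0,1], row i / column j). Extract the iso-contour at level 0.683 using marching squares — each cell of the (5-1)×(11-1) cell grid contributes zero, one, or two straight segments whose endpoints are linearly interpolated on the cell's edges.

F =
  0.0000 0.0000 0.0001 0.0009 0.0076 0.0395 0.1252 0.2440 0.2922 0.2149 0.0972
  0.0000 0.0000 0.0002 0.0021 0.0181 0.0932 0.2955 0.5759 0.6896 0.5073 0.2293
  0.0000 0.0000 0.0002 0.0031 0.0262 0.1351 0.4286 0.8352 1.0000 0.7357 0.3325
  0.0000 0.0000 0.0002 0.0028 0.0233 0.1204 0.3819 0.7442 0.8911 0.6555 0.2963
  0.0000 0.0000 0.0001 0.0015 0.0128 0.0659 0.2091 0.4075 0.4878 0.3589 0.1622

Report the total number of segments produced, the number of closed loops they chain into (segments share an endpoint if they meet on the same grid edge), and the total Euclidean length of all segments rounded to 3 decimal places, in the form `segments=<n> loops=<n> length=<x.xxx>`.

cell (0,7): code 0100 → (0.983,8.000)–(1.000,7.942)
cell (0,8): code 1000 → (1.000,8.036)–(0.983,8.000)
cell (1,6): code 0100 → (1.413,7.000)–(2.000,6.626)
cell (1,7): code 1110 → (1.000,7.942)–(1.413,7.000)
cell (1,8): code 1101 → (1.769,9.000)–(1.000,8.036)
cell (1,9): code 1000 → (2.000,9.131)–(1.769,9.000)
cell (2,6): code 0110 → (2.000,6.626)–(3.000,6.831)
cell (2,8): code 1011 → (3.000,8.883)–(2.657,9.000)
cell (2,9): code 0001 → (2.657,9.000)–(2.000,9.131)
cell (3,6): code 0010 → (3.000,6.831)–(3.182,7.000)
cell (3,7): code 0011 → (3.182,7.000)–(3.516,8.000)
cell (3,8): code 0001 → (3.516,8.000)–(3.000,8.883)
total: 12 segments, chained into 1 closed loop(s), length Σ = 7.701778

segments=12 loops=1 length=7.702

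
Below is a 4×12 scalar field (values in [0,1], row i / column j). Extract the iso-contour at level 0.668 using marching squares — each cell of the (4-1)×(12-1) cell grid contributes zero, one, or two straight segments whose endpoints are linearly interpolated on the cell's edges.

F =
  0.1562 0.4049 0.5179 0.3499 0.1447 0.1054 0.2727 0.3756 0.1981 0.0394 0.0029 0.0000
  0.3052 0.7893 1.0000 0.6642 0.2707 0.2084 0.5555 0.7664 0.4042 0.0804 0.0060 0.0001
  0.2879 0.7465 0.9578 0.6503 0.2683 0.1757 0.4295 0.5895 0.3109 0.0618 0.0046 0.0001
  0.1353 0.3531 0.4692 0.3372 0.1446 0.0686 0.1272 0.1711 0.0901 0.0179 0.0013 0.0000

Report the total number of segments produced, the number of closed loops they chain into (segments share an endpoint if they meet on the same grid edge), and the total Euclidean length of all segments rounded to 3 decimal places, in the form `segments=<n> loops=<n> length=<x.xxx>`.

segments=12 loops=2 length=9.376

cell (0,0): code 0100 → (0.684,1.000)–(1.000,0.749)
cell (0,1): code 1100 → (0.311,2.000)–(0.684,1.000)
cell (0,2): code 1000 → (1.000,2.989)–(0.311,2.000)
cell (0,6): code 0100 → (0.748,7.000)–(1.000,6.533)
cell (0,7): code 1000 → (1.000,7.272)–(0.748,7.000)
cell (1,0): code 0110 → (1.000,0.749)–(2.000,0.829)
cell (1,2): code 1001 → (2.000,2.942)–(1.000,2.989)
cell (1,6): code 0010 → (1.000,6.533)–(1.556,7.000)
cell (1,7): code 0001 → (1.556,7.000)–(1.000,7.272)
cell (2,0): code 0010 → (2.000,0.829)–(2.200,1.000)
cell (2,1): code 0011 → (2.200,1.000)–(2.593,2.000)
cell (2,2): code 0001 → (2.593,2.000)–(2.000,2.942)
total: 12 segments, chained into 2 closed loop(s), length Σ = 9.376135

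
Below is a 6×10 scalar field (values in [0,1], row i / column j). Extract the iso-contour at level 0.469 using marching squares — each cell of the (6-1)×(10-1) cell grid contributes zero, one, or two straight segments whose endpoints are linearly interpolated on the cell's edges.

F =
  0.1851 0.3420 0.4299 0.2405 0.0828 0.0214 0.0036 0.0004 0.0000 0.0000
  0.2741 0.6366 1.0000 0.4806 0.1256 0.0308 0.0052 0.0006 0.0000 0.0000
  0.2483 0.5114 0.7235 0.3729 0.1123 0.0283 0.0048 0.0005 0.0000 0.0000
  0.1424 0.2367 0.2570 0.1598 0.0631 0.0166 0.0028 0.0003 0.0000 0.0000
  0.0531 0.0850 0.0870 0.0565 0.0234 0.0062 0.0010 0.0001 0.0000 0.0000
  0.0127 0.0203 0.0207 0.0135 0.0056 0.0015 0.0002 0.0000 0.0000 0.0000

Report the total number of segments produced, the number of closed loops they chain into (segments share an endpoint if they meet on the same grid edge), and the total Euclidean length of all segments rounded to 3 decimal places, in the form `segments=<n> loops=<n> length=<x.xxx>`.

cell (0,0): code 0100 → (0.431,1.000)–(1.000,0.538)
cell (0,1): code 1100 → (0.069,2.000)–(0.431,1.000)
cell (0,2): code 1100 → (0.952,3.000)–(0.069,2.000)
cell (0,3): code 1000 → (1.000,3.033)–(0.952,3.000)
cell (1,0): code 0110 → (1.000,0.538)–(2.000,0.839)
cell (1,2): code 1011 → (2.000,2.726)–(1.108,3.000)
cell (1,3): code 0001 → (1.108,3.000)–(1.000,3.033)
cell (2,0): code 0010 → (2.000,0.839)–(2.154,1.000)
cell (2,1): code 0011 → (2.154,1.000)–(2.546,2.000)
cell (2,2): code 0001 → (2.546,2.000)–(2.000,2.726)
total: 10 segments, chained into 1 closed loop(s), length Σ = 7.484577

segments=10 loops=1 length=7.485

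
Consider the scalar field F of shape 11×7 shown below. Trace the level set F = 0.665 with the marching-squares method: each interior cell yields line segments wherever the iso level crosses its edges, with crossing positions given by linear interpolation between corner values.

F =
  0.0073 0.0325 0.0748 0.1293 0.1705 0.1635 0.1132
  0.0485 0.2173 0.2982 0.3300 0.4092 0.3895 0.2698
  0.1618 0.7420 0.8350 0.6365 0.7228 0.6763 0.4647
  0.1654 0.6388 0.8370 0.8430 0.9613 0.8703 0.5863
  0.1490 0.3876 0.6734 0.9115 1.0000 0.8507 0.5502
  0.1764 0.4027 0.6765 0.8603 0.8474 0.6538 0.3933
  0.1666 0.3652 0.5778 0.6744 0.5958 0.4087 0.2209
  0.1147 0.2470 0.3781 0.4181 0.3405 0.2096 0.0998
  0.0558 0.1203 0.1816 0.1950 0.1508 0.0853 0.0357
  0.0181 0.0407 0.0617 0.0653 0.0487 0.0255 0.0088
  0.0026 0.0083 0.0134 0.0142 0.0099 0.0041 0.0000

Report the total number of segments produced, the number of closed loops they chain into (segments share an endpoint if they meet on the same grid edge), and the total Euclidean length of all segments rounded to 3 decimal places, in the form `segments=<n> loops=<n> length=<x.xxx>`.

segments=22 loops=1 length=14.948

cell (1,0): code 0100 → (1.853,1.000)–(2.000,0.867)
cell (1,1): code 1100 → (1.683,2.000)–(1.853,1.000)
cell (1,2): code 1000 → (2.000,2.856)–(1.683,2.000)
cell (1,3): code 0100 → (1.816,4.000)–(2.000,3.330)
cell (1,4): code 1100 → (1.961,5.000)–(1.816,4.000)
cell (1,5): code 1000 → (2.000,5.053)–(1.961,5.000)
cell (2,0): code 0010 → (2.000,0.867)–(2.746,1.000)
cell (2,1): code 0111 → (2.746,1.000)–(3.000,1.132)
cell (2,2): code 1101 → (2.138,3.000)–(2.000,2.856)
cell (2,3): code 1110 → (2.000,3.330)–(2.138,3.000)
cell (2,5): code 1001 → (3.000,5.723)–(2.000,5.053)
cell (3,1): code 0110 → (3.000,1.132)–(4.000,1.971)
cell (3,5): code 1001 → (4.000,5.618)–(3.000,5.723)
cell (4,1): code 0110 → (4.000,1.971)–(5.000,1.958)
cell (4,4): code 1011 → (5.000,4.942)–(4.943,5.000)
cell (4,5): code 0001 → (4.943,5.000)–(4.000,5.618)
cell (5,1): code 0010 → (5.000,1.958)–(5.117,2.000)
cell (5,2): code 0111 → (5.117,2.000)–(6.000,2.903)
cell (5,3): code 1011 → (6.000,3.120)–(5.725,4.000)
cell (5,4): code 0001 → (5.725,4.000)–(5.000,4.942)
cell (6,2): code 0010 → (6.000,2.903)–(6.037,3.000)
cell (6,3): code 0001 → (6.037,3.000)–(6.000,3.120)
total: 22 segments, chained into 1 closed loop(s), length Σ = 14.947714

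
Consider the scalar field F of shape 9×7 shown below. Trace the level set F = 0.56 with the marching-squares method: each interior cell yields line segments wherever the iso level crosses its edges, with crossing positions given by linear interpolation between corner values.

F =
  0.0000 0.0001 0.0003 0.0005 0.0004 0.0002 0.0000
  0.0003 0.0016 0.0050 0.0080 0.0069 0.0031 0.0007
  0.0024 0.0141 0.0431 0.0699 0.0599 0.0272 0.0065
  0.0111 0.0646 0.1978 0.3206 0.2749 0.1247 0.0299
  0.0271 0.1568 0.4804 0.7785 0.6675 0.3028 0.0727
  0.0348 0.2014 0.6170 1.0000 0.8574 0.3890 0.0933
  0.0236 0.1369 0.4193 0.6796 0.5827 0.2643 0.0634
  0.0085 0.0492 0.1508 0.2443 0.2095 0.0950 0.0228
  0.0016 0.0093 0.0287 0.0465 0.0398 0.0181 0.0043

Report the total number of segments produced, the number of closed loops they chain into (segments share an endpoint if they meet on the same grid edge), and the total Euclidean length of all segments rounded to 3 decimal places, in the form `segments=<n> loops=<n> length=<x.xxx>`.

cell (3,2): code 0100 → (3.523,3.000)–(4.000,2.267)
cell (3,3): code 1100 → (3.726,4.000)–(3.523,3.000)
cell (3,4): code 1000 → (4.000,4.295)–(3.726,4.000)
cell (4,1): code 0100 → (4.583,2.000)–(5.000,1.863)
cell (4,2): code 1110 → (4.000,2.267)–(4.583,2.000)
cell (4,4): code 1001 → (5.000,4.635)–(4.000,4.295)
cell (5,1): code 0010 → (5.000,1.863)–(5.288,2.000)
cell (5,2): code 0111 → (5.288,2.000)–(6.000,2.541)
cell (5,4): code 1001 → (6.000,4.071)–(5.000,4.635)
cell (6,2): code 0010 → (6.000,2.541)–(6.275,3.000)
cell (6,3): code 0011 → (6.275,3.000)–(6.061,4.000)
cell (6,4): code 0001 → (6.061,4.000)–(6.000,4.071)
total: 12 segments, chained into 1 closed loop(s), length Σ = 8.446458

segments=12 loops=1 length=8.446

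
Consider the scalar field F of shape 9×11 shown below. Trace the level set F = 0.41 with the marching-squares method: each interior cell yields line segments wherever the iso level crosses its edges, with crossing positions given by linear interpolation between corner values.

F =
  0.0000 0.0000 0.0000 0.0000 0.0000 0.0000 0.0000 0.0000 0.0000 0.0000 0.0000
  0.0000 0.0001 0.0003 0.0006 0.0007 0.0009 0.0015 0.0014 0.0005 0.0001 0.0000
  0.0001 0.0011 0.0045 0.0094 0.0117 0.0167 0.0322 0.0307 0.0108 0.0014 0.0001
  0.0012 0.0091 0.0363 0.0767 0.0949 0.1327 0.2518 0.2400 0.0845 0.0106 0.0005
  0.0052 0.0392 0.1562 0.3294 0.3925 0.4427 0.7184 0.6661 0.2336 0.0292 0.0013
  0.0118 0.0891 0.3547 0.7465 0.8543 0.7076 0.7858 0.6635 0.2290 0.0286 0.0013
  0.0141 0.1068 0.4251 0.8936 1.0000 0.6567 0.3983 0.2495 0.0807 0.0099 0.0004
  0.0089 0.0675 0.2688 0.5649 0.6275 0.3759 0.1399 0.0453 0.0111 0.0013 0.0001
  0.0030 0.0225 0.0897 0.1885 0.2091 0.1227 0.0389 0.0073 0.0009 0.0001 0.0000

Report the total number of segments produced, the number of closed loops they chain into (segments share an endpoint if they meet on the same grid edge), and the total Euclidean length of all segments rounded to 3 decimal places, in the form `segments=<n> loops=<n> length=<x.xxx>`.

segments=20 loops=1 length=15.459

cell (3,4): code 0100 → (3.895,5.000)–(4.000,4.349)
cell (3,5): code 1100 → (3.339,6.000)–(3.895,5.000)
cell (3,6): code 1100 → (3.399,7.000)–(3.339,6.000)
cell (3,7): code 1000 → (4.000,7.592)–(3.399,7.000)
cell (4,2): code 0100 → (4.193,3.000)–(5.000,2.141)
cell (4,3): code 1100 → (4.038,4.000)–(4.193,3.000)
cell (4,4): code 1110 → (4.000,4.349)–(4.038,4.000)
cell (4,7): code 1001 → (5.000,7.583)–(4.000,7.592)
cell (5,1): code 0100 → (5.786,2.000)–(6.000,1.953)
cell (5,2): code 1110 → (5.000,2.141)–(5.786,2.000)
cell (5,5): code 1011 → (6.000,5.955)–(5.970,6.000)
cell (5,6): code 0011 → (5.970,6.000)–(5.612,7.000)
cell (5,7): code 0001 → (5.612,7.000)–(5.000,7.583)
cell (6,1): code 0010 → (6.000,1.953)–(6.097,2.000)
cell (6,2): code 0111 → (6.097,2.000)–(7.000,2.477)
cell (6,4): code 1011 → (7.000,4.864)–(6.879,5.000)
cell (6,5): code 0001 → (6.879,5.000)–(6.000,5.955)
cell (7,2): code 0010 → (7.000,2.477)–(7.412,3.000)
cell (7,3): code 0011 → (7.412,3.000)–(7.520,4.000)
cell (7,4): code 0001 → (7.520,4.000)–(7.000,4.864)
total: 20 segments, chained into 1 closed loop(s), length Σ = 15.459040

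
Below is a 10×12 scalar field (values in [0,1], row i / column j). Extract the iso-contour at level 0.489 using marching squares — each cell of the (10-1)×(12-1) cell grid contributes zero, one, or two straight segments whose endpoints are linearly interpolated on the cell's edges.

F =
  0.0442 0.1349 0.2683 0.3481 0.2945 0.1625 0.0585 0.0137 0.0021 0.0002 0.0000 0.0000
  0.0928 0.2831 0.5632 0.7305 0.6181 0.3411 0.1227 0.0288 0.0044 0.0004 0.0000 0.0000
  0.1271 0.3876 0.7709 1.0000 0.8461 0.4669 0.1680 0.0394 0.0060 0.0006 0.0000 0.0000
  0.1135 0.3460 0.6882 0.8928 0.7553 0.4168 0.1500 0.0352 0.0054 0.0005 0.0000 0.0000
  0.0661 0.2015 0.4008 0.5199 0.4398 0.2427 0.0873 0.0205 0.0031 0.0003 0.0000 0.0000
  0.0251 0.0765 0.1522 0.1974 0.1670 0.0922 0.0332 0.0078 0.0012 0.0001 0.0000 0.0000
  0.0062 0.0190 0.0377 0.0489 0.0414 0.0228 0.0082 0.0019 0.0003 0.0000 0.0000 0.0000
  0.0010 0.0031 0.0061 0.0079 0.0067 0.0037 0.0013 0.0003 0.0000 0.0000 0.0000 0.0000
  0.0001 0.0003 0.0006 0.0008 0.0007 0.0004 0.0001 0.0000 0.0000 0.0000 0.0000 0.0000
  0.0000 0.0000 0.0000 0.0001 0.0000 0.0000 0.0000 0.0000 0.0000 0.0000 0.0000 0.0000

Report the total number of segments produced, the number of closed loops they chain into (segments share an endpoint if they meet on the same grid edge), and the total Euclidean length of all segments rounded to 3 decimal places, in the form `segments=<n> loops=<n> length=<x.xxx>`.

cell (0,1): code 0100 → (0.748,2.000)–(1.000,1.735)
cell (0,2): code 1100 → (0.368,3.000)–(0.748,2.000)
cell (0,3): code 1100 → (0.601,4.000)–(0.368,3.000)
cell (0,4): code 1000 → (1.000,4.466)–(0.601,4.000)
cell (1,1): code 0110 → (1.000,1.735)–(2.000,1.265)
cell (1,4): code 1001 → (2.000,4.942)–(1.000,4.466)
cell (2,1): code 0110 → (2.000,1.265)–(3.000,1.418)
cell (2,4): code 1001 → (3.000,4.787)–(2.000,4.942)
cell (3,1): code 0010 → (3.000,1.418)–(3.693,2.000)
cell (3,2): code 0111 → (3.693,2.000)–(4.000,2.741)
cell (3,3): code 1011 → (4.000,3.386)–(3.844,4.000)
cell (3,4): code 0001 → (3.844,4.000)–(3.000,4.787)
cell (4,2): code 0010 → (4.000,2.741)–(4.096,3.000)
cell (4,3): code 0001 → (4.096,3.000)–(4.000,3.386)
total: 14 segments, chained into 1 closed loop(s), length Σ = 11.479822

segments=14 loops=1 length=11.480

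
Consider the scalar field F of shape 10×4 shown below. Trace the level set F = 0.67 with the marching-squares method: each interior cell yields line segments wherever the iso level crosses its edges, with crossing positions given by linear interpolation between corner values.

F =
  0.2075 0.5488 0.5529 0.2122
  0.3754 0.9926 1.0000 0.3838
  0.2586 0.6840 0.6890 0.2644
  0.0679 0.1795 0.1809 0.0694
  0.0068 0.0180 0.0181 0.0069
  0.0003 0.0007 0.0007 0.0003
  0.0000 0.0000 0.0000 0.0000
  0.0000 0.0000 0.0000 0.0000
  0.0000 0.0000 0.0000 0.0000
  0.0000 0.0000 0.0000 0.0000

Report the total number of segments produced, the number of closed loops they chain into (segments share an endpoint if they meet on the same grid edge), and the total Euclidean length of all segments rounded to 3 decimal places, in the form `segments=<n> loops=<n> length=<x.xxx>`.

segments=8 loops=1 length=6.136

cell (0,0): code 0100 → (0.273,1.000)–(1.000,0.477)
cell (0,1): code 1100 → (0.262,2.000)–(0.273,1.000)
cell (0,2): code 1000 → (1.000,2.536)–(0.262,2.000)
cell (1,0): code 0110 → (1.000,0.477)–(2.000,0.967)
cell (1,2): code 1001 → (2.000,2.045)–(1.000,2.536)
cell (2,0): code 0010 → (2.000,0.967)–(2.028,1.000)
cell (2,1): code 0011 → (2.028,1.000)–(2.037,2.000)
cell (2,2): code 0001 → (2.037,2.000)–(2.000,2.045)
total: 8 segments, chained into 1 closed loop(s), length Σ = 6.136142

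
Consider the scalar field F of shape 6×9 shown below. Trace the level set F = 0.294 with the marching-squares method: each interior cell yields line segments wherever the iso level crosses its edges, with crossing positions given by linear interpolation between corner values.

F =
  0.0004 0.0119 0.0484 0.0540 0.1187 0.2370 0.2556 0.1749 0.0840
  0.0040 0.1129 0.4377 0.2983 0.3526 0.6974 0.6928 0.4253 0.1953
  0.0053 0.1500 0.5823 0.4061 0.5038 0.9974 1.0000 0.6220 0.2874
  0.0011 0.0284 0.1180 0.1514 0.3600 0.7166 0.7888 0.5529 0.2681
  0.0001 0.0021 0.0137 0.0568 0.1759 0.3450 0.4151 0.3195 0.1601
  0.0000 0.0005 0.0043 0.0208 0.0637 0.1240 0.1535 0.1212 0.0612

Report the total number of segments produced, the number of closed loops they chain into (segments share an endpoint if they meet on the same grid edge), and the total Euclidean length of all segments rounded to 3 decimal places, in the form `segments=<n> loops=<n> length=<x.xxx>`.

segments=20 loops=1 length=17.952

cell (0,1): code 0100 → (0.631,2.000)–(1.000,1.558)
cell (0,2): code 1100 → (0.982,3.000)–(0.631,2.000)
cell (0,3): code 1100 → (0.749,4.000)–(0.982,3.000)
cell (0,4): code 1100 → (0.124,5.000)–(0.749,4.000)
cell (0,5): code 1100 → (0.088,6.000)–(0.124,5.000)
cell (0,6): code 1100 → (0.476,7.000)–(0.088,6.000)
cell (0,7): code 1000 → (1.000,7.571)–(0.476,7.000)
cell (1,1): code 0110 → (1.000,1.558)–(2.000,1.333)
cell (1,7): code 1001 → (2.000,7.980)–(1.000,7.571)
cell (2,1): code 0010 → (2.000,1.333)–(2.621,2.000)
cell (2,2): code 0011 → (2.621,2.000)–(2.440,3.000)
cell (2,3): code 0111 → (2.440,3.000)–(3.000,3.684)
cell (2,7): code 1001 → (3.000,7.909)–(2.000,7.980)
cell (3,3): code 0010 → (3.000,3.684)–(3.359,4.000)
cell (3,4): code 0111 → (3.359,4.000)–(4.000,4.698)
cell (3,7): code 1001 → (4.000,7.160)–(3.000,7.909)
cell (4,4): code 0010 → (4.000,4.698)–(4.231,5.000)
cell (4,5): code 0011 → (4.231,5.000)–(4.463,6.000)
cell (4,6): code 0011 → (4.463,6.000)–(4.129,7.000)
cell (4,7): code 0001 → (4.129,7.000)–(4.000,7.160)
total: 20 segments, chained into 1 closed loop(s), length Σ = 17.951838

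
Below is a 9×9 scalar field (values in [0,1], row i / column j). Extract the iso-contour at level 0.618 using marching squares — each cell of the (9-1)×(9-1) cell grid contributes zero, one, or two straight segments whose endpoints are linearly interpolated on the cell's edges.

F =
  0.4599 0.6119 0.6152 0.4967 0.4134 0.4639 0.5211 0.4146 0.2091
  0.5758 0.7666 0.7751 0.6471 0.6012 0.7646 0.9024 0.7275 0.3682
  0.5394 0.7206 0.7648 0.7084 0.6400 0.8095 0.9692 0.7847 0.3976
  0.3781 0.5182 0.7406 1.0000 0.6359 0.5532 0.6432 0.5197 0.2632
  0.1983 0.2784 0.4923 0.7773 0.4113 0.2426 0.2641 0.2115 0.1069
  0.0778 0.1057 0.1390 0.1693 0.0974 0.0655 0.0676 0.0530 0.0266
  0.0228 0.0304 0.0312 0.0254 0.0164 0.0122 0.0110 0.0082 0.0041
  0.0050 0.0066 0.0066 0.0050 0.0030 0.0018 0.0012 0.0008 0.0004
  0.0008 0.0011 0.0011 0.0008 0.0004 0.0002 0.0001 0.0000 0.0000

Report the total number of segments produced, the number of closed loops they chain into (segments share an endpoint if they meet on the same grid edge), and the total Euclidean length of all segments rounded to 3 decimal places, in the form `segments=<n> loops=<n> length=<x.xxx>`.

segments=26 loops=1 length=19.812

cell (0,0): code 0100 → (0.039,1.000)–(1.000,0.221)
cell (0,1): code 1100 → (0.018,2.000)–(0.039,1.000)
cell (0,2): code 1100 → (0.807,3.000)–(0.018,2.000)
cell (0,3): code 1000 → (1.000,3.634)–(0.807,3.000)
cell (0,4): code 0100 → (0.512,5.000)–(1.000,4.103)
cell (0,5): code 1100 → (0.254,6.000)–(0.512,5.000)
cell (0,6): code 1100 → (0.650,7.000)–(0.254,6.000)
cell (0,7): code 1000 → (1.000,7.305)–(0.650,7.000)
cell (1,0): code 0110 → (1.000,0.221)–(2.000,0.434)
cell (1,3): code 1101 → (1.433,4.000)–(1.000,3.634)
cell (1,4): code 1110 → (1.000,4.103)–(1.433,4.000)
cell (1,7): code 1001 → (2.000,7.431)–(1.000,7.305)
cell (2,0): code 0010 → (2.000,0.434)–(2.507,1.000)
cell (2,1): code 0111 → (2.507,1.000)–(3.000,1.449)
cell (2,4): code 1011 → (3.000,4.216)–(2.747,5.000)
cell (2,5): code 0111 → (2.747,5.000)–(3.000,5.720)
cell (2,6): code 1011 → (3.000,6.204)–(2.629,7.000)
cell (2,7): code 0001 → (2.629,7.000)–(2.000,7.431)
cell (3,1): code 0010 → (3.000,1.449)–(3.494,2.000)
cell (3,2): code 0111 → (3.494,2.000)–(4.000,2.441)
cell (3,3): code 1011 → (4.000,3.435)–(3.080,4.000)
cell (3,4): code 0001 → (3.080,4.000)–(3.000,4.216)
cell (3,5): code 0010 → (3.000,5.720)–(3.066,6.000)
cell (3,6): code 0001 → (3.066,6.000)–(3.000,6.204)
cell (4,2): code 0010 → (4.000,2.441)–(4.262,3.000)
cell (4,3): code 0001 → (4.262,3.000)–(4.000,3.435)
total: 26 segments, chained into 1 closed loop(s), length Σ = 19.812471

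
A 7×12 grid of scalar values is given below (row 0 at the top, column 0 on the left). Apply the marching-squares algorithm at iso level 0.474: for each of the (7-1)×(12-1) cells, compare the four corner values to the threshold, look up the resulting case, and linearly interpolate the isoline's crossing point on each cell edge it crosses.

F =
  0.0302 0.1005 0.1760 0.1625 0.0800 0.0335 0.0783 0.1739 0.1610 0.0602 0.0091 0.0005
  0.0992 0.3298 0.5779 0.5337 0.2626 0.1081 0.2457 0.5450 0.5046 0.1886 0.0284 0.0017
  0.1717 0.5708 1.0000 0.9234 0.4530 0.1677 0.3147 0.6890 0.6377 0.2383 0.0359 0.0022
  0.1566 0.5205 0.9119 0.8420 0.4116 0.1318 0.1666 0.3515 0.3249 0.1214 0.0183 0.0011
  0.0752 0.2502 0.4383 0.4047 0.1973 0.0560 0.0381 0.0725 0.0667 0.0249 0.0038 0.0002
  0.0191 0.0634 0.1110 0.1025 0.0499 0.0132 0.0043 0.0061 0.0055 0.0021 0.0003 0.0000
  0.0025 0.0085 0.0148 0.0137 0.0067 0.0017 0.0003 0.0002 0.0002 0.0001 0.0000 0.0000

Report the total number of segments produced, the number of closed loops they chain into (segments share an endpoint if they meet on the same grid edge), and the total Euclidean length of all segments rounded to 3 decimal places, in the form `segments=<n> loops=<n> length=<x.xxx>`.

cell (0,1): code 0100 → (0.741,2.000)–(1.000,1.581)
cell (0,2): code 1100 → (0.839,3.000)–(0.741,2.000)
cell (0,3): code 1000 → (1.000,3.220)–(0.839,3.000)
cell (0,6): code 0100 → (0.809,7.000)–(1.000,6.763)
cell (0,7): code 1100 → (0.911,8.000)–(0.809,7.000)
cell (0,8): code 1000 → (1.000,8.097)–(0.911,8.000)
cell (1,0): code 0100 → (1.598,1.000)–(2.000,0.757)
cell (1,1): code 1110 → (1.000,1.581)–(1.598,1.000)
cell (1,3): code 1001 → (2.000,3.955)–(1.000,3.220)
cell (1,6): code 0110 → (1.000,6.763)–(2.000,6.426)
cell (1,8): code 1001 → (2.000,8.410)–(1.000,8.097)
cell (2,0): code 0110 → (2.000,0.757)–(3.000,0.872)
cell (2,3): code 1001 → (3.000,3.855)–(2.000,3.955)
cell (2,6): code 0010 → (2.000,6.426)–(2.637,7.000)
cell (2,7): code 0011 → (2.637,7.000)–(2.523,8.000)
cell (2,8): code 0001 → (2.523,8.000)–(2.000,8.410)
cell (3,0): code 0010 → (3.000,0.872)–(3.172,1.000)
cell (3,1): code 0011 → (3.172,1.000)–(3.925,2.000)
cell (3,2): code 0011 → (3.925,2.000)–(3.842,3.000)
cell (3,3): code 0001 → (3.842,3.000)–(3.000,3.855)
total: 20 segments, chained into 2 closed loop(s), length Σ = 16.068319

segments=20 loops=2 length=16.068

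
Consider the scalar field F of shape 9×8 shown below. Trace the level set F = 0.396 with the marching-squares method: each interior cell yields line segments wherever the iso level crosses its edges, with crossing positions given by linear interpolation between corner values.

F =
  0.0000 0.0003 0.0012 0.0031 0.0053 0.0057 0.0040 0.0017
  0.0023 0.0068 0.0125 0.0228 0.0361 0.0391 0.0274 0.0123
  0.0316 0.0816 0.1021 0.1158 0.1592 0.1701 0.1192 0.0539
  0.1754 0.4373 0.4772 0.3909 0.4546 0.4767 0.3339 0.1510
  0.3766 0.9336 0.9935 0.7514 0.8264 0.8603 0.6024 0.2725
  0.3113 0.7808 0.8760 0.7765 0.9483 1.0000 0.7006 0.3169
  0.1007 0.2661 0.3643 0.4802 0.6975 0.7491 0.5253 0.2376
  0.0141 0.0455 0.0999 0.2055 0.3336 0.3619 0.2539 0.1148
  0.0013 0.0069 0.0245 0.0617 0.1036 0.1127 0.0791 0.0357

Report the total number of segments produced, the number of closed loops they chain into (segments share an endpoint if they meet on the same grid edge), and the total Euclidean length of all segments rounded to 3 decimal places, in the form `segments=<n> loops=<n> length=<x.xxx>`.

cell (2,0): code 0100 → (2.884,1.000)–(3.000,0.842)
cell (2,1): code 1100 → (2.784,2.000)–(2.884,1.000)
cell (2,2): code 1000 → (3.000,2.941)–(2.784,2.000)
cell (2,3): code 0100 → (2.802,4.000)–(3.000,3.080)
cell (2,4): code 1100 → (2.737,5.000)–(2.802,4.000)
cell (2,5): code 1000 → (3.000,5.565)–(2.737,5.000)
cell (3,0): code 0110 → (3.000,0.842)–(4.000,0.035)
cell (3,2): code 1101 → (3.014,3.000)–(3.000,2.941)
cell (3,3): code 1110 → (3.000,3.080)–(3.014,3.000)
cell (3,5): code 1101 → (3.231,6.000)–(3.000,5.565)
cell (3,6): code 1000 → (4.000,6.626)–(3.231,6.000)
cell (4,0): code 0110 → (4.000,0.035)–(5.000,0.180)
cell (4,6): code 1001 → (5.000,6.794)–(4.000,6.626)
cell (5,0): code 0010 → (5.000,0.180)–(5.748,1.000)
cell (5,1): code 0011 → (5.748,1.000)–(5.938,2.000)
cell (5,2): code 0111 → (5.938,2.000)–(6.000,2.274)
cell (5,6): code 1001 → (6.000,6.449)–(5.000,6.794)
cell (6,2): code 0010 → (6.000,2.274)–(6.307,3.000)
cell (6,3): code 0011 → (6.307,3.000)–(6.829,4.000)
cell (6,4): code 0011 → (6.829,4.000)–(6.912,5.000)
cell (6,5): code 0011 → (6.912,5.000)–(6.476,6.000)
cell (6,6): code 0001 → (6.476,6.000)–(6.000,6.449)
total: 22 segments, chained into 1 closed loop(s), length Σ = 17.799704

segments=22 loops=1 length=17.800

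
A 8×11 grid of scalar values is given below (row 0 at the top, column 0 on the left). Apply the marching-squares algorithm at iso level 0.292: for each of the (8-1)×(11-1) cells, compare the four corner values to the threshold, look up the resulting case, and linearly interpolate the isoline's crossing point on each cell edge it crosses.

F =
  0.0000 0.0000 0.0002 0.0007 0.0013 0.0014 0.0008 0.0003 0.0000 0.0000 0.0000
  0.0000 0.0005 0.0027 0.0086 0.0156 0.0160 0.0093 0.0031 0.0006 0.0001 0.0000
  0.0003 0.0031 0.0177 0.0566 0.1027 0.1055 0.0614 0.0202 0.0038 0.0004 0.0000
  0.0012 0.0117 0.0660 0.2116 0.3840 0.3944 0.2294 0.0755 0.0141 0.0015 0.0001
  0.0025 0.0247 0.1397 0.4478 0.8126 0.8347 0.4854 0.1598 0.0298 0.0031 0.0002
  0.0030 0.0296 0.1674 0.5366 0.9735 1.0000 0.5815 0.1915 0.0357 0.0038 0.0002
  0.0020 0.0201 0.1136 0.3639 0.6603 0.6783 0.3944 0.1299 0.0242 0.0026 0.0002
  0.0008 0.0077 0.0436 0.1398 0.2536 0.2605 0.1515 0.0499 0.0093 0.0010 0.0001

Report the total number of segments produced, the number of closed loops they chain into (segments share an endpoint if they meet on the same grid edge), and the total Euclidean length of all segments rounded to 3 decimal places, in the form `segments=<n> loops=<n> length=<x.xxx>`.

segments=16 loops=1 length=13.595

cell (2,3): code 0100 → (2.673,4.000)–(3.000,3.466)
cell (2,4): code 1100 → (2.646,5.000)–(2.673,4.000)
cell (2,5): code 1000 → (3.000,5.621)–(2.646,5.000)
cell (3,2): code 0100 → (3.340,3.000)–(4.000,2.494)
cell (3,3): code 1110 → (3.000,3.466)–(3.340,3.000)
cell (3,5): code 1101 → (3.245,6.000)–(3.000,5.621)
cell (3,6): code 1000 → (4.000,6.594)–(3.245,6.000)
cell (4,2): code 0110 → (4.000,2.494)–(5.000,2.337)
cell (4,6): code 1001 → (5.000,6.742)–(4.000,6.594)
cell (5,2): code 0110 → (5.000,2.337)–(6.000,2.713)
cell (5,6): code 1001 → (6.000,6.387)–(5.000,6.742)
cell (6,2): code 0010 → (6.000,2.713)–(6.321,3.000)
cell (6,3): code 0011 → (6.321,3.000)–(6.906,4.000)
cell (6,4): code 0011 → (6.906,4.000)–(6.925,5.000)
cell (6,5): code 0011 → (6.925,5.000)–(6.422,6.000)
cell (6,6): code 0001 → (6.422,6.000)–(6.000,6.387)
total: 16 segments, chained into 1 closed loop(s), length Σ = 13.595304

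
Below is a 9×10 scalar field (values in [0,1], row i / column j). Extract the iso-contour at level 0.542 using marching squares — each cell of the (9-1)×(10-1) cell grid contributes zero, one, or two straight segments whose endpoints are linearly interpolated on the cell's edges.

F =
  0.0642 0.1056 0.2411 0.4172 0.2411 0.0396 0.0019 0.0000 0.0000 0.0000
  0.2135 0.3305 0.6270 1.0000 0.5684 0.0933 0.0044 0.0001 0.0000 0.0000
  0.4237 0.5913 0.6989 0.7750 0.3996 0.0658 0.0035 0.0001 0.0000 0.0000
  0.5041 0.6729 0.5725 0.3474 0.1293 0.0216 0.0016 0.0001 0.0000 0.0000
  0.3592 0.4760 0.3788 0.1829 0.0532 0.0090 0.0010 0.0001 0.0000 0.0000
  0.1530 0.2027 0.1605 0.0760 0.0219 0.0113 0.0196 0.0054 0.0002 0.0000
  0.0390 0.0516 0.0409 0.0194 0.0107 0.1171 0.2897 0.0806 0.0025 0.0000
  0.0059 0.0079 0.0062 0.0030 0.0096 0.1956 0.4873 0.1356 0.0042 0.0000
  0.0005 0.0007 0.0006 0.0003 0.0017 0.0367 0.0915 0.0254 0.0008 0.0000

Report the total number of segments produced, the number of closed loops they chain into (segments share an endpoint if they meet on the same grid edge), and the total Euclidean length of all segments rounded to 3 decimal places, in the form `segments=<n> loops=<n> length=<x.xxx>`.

cell (0,1): code 0100 → (0.780,2.000)–(1.000,1.713)
cell (0,2): code 1100 → (0.214,3.000)–(0.780,2.000)
cell (0,3): code 1100 → (0.919,4.000)–(0.214,3.000)
cell (0,4): code 1000 → (1.000,4.056)–(0.919,4.000)
cell (1,0): code 0100 → (1.811,1.000)–(2.000,0.706)
cell (1,1): code 1110 → (1.000,1.713)–(1.811,1.000)
cell (1,3): code 1011 → (2.000,3.621)–(1.156,4.000)
cell (1,4): code 0001 → (1.156,4.000)–(1.000,4.056)
cell (2,0): code 0110 → (2.000,0.706)–(3.000,0.225)
cell (2,2): code 1011 → (3.000,2.135)–(2.545,3.000)
cell (2,3): code 0001 → (2.545,3.000)–(2.000,3.621)
cell (3,0): code 0010 → (3.000,0.225)–(3.665,1.000)
cell (3,1): code 0011 → (3.665,1.000)–(3.157,2.000)
cell (3,2): code 0001 → (3.157,2.000)–(3.000,2.135)
total: 14 segments, chained into 1 closed loop(s), length Σ = 10.615836

segments=14 loops=1 length=10.616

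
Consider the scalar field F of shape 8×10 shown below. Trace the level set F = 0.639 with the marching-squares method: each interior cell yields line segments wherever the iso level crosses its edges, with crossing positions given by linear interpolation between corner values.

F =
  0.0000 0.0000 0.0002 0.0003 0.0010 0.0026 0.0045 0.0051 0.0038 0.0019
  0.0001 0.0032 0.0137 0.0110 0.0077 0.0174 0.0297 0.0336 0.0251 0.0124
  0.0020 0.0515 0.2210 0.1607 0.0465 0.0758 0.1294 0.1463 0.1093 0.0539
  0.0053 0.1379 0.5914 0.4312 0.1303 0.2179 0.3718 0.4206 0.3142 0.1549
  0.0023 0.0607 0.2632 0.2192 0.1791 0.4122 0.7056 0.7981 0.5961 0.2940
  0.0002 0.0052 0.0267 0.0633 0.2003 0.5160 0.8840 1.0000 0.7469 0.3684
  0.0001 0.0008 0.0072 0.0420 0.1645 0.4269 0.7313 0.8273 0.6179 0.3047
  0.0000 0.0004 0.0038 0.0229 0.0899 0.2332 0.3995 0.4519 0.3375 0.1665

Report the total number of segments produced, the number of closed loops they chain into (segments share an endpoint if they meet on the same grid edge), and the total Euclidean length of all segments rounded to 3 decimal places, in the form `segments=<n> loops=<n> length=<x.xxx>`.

segments=12 loops=1 length=9.042

cell (3,5): code 0100 → (3.800,6.000)–(4.000,5.773)
cell (3,6): code 1100 → (3.579,7.000)–(3.800,6.000)
cell (3,7): code 1000 → (4.000,7.788)–(3.579,7.000)
cell (4,5): code 0110 → (4.000,5.773)–(5.000,5.334)
cell (4,7): code 1101 → (4.284,8.000)–(4.000,7.788)
cell (4,8): code 1000 → (5.000,8.285)–(4.284,8.000)
cell (5,5): code 0110 → (5.000,5.334)–(6.000,5.697)
cell (5,7): code 1011 → (6.000,7.899)–(5.836,8.000)
cell (5,8): code 0001 → (5.836,8.000)–(5.000,8.285)
cell (6,5): code 0010 → (6.000,5.697)–(6.278,6.000)
cell (6,6): code 0011 → (6.278,6.000)–(6.502,7.000)
cell (6,7): code 0001 → (6.502,7.000)–(6.000,7.899)
total: 12 segments, chained into 1 closed loop(s), length Σ = 9.042396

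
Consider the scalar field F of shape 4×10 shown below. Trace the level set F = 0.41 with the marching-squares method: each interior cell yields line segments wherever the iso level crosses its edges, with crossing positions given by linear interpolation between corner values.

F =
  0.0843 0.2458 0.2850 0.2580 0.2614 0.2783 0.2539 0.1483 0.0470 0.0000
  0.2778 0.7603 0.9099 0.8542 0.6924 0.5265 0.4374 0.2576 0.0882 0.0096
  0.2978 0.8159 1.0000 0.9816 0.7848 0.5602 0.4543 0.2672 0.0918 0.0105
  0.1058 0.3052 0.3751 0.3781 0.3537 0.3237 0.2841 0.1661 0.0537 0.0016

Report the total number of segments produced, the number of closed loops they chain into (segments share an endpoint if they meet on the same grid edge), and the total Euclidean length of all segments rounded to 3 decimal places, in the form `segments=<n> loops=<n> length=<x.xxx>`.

cell (0,0): code 0100 → (0.319,1.000)–(1.000,0.274)
cell (0,1): code 1100 → (0.200,2.000)–(0.319,1.000)
cell (0,2): code 1100 → (0.255,3.000)–(0.200,2.000)
cell (0,3): code 1100 → (0.345,4.000)–(0.255,3.000)
cell (0,4): code 1100 → (0.531,5.000)–(0.345,4.000)
cell (0,5): code 1100 → (0.851,6.000)–(0.531,5.000)
cell (0,6): code 1000 → (1.000,6.152)–(0.851,6.000)
cell (1,0): code 0110 → (1.000,0.274)–(2.000,0.217)
cell (1,6): code 1001 → (2.000,6.237)–(1.000,6.152)
cell (2,0): code 0010 → (2.000,0.217)–(2.795,1.000)
cell (2,1): code 0011 → (2.795,1.000)–(2.944,2.000)
cell (2,2): code 0011 → (2.944,2.000)–(2.947,3.000)
cell (2,3): code 0011 → (2.947,3.000)–(2.869,4.000)
cell (2,4): code 0011 → (2.869,4.000)–(2.635,5.000)
cell (2,5): code 0011 → (2.635,5.000)–(2.260,6.000)
cell (2,6): code 0001 → (2.260,6.000)–(2.000,6.237)
total: 16 segments, chained into 1 closed loop(s), length Σ = 14.870568

segments=16 loops=1 length=14.871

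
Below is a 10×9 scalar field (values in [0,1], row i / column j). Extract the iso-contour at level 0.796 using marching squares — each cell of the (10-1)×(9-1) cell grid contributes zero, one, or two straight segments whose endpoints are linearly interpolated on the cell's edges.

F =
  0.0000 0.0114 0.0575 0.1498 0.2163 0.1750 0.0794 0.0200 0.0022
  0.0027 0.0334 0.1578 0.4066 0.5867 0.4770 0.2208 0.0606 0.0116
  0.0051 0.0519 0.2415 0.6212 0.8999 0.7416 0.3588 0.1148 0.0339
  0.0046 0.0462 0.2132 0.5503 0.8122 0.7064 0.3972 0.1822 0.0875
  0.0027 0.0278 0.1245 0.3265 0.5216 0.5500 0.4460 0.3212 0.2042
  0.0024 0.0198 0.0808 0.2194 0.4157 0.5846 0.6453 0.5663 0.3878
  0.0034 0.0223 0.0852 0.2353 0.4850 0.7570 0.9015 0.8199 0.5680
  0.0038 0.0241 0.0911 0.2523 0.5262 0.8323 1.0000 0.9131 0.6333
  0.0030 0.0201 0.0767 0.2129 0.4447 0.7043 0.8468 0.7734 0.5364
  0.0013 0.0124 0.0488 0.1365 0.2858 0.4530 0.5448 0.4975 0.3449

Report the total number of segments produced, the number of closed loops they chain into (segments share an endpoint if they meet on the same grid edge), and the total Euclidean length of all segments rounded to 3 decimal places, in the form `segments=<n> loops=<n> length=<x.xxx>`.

segments=18 loops=2 length=11.462

cell (1,3): code 0100 → (1.668,4.000)–(2.000,3.627)
cell (1,4): code 1000 → (2.000,4.656)–(1.668,4.000)
cell (2,3): code 0110 → (2.000,3.627)–(3.000,3.938)
cell (2,4): code 1001 → (3.000,4.153)–(2.000,4.656)
cell (3,3): code 0010 → (3.000,3.938)–(3.056,4.000)
cell (3,4): code 0001 → (3.056,4.000)–(3.000,4.153)
cell (5,5): code 0100 → (5.588,6.000)–(6.000,5.270)
cell (5,6): code 1100 → (5.906,7.000)–(5.588,6.000)
cell (5,7): code 1000 → (6.000,7.095)–(5.906,7.000)
cell (6,4): code 0100 → (6.518,5.000)–(7.000,4.881)
cell (6,5): code 1110 → (6.000,5.270)–(6.518,5.000)
cell (6,7): code 1001 → (7.000,7.419)–(6.000,7.095)
cell (7,4): code 0010 → (7.000,4.881)–(7.284,5.000)
cell (7,5): code 0111 → (7.284,5.000)–(8.000,5.644)
cell (7,6): code 1011 → (8.000,6.692)–(7.838,7.000)
cell (7,7): code 0001 → (7.838,7.000)–(7.000,7.419)
cell (8,5): code 0010 → (8.000,5.644)–(8.168,6.000)
cell (8,6): code 0001 → (8.168,6.000)–(8.000,6.692)
total: 18 segments, chained into 2 closed loop(s), length Σ = 11.461602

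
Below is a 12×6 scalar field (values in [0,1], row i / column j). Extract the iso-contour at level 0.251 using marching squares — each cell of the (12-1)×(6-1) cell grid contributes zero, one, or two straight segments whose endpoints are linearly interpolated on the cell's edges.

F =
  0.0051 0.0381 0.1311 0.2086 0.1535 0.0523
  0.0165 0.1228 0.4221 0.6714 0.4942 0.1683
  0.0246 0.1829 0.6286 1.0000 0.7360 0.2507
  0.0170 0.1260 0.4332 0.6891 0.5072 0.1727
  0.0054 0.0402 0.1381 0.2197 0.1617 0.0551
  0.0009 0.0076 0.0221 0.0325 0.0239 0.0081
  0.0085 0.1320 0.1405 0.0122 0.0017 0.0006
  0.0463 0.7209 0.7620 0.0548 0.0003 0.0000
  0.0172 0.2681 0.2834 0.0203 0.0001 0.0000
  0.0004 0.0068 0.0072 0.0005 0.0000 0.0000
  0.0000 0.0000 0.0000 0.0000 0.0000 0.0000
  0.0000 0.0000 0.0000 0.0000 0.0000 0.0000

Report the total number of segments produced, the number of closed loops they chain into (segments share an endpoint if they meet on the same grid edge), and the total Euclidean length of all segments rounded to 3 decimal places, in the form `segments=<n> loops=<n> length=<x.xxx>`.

segments=20 loops=2 length=18.805

cell (0,1): code 0100 → (0.412,2.000)–(1.000,1.428)
cell (0,2): code 1100 → (0.092,3.000)–(0.412,2.000)
cell (0,3): code 1100 → (0.286,4.000)–(0.092,3.000)
cell (0,4): code 1000 → (1.000,4.746)–(0.286,4.000)
cell (1,1): code 0110 → (1.000,1.428)–(2.000,1.153)
cell (1,4): code 1001 → (2.000,4.999)–(1.000,4.746)
cell (2,1): code 0110 → (2.000,1.153)–(3.000,1.407)
cell (2,4): code 1001 → (3.000,4.766)–(2.000,4.999)
cell (3,1): code 0010 → (3.000,1.407)–(3.617,2.000)
cell (3,2): code 0011 → (3.617,2.000)–(3.933,3.000)
cell (3,3): code 0011 → (3.933,3.000)–(3.742,4.000)
cell (3,4): code 0001 → (3.742,4.000)–(3.000,4.766)
cell (6,0): code 0100 → (6.202,1.000)–(7.000,0.303)
cell (6,1): code 1100 → (6.178,2.000)–(6.202,1.000)
cell (6,2): code 1000 → (7.000,2.723)–(6.178,2.000)
cell (7,0): code 0110 → (7.000,0.303)–(8.000,0.932)
cell (7,2): code 1001 → (8.000,2.123)–(7.000,2.723)
cell (8,0): code 0010 → (8.000,0.932)–(8.065,1.000)
cell (8,1): code 0011 → (8.065,1.000)–(8.117,2.000)
cell (8,2): code 0001 → (8.117,2.000)–(8.000,2.123)
total: 20 segments, chained into 2 closed loop(s), length Σ = 18.805129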